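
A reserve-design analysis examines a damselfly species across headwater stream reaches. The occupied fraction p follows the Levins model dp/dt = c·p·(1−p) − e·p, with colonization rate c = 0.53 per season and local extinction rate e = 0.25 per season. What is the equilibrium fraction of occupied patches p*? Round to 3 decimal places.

0.528

At equilibrium, colonization balances extinction: c·p*·(1−p*) = e·p*.
So p* = 1 − e/c = 1 − 0.25/0.53 = 1 − 0.4717 = 0.5283.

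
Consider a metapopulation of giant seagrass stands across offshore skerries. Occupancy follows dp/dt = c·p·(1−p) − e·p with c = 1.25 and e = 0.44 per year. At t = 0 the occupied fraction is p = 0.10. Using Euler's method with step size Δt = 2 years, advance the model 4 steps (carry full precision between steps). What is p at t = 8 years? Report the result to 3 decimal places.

Update rule: p ← p + [c·p·(1−p) − e·p]·Δt with Δt = 2.
t = 2: p = 0.10000 + (+0.13700) = 0.23700
t = 4: p = 0.23700 + (+0.24352) = 0.48052
t = 6: p = 0.48052 + (+0.20120) = 0.68171
t = 8: p = 0.68171 + (-0.05746) = 0.62426

0.624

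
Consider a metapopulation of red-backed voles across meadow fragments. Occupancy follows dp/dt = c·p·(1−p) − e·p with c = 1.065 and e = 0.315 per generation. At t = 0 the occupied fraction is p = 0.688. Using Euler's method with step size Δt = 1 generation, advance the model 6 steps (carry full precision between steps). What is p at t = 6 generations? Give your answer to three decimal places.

Update rule: p ← p + [c·p·(1−p) − e·p]·Δt with Δt = 1.
t = 1: p = 0.68800 + (+0.01189) = 0.69989
t = 2: p = 0.69989 + (+0.00323) = 0.70312
t = 3: p = 0.70312 + (+0.00083) = 0.70395
t = 4: p = 0.70395 + (+0.00021) = 0.70416
t = 5: p = 0.70416 + (+0.00005) = 0.70421
t = 6: p = 0.70421 + (+0.00001) = 0.70422

0.704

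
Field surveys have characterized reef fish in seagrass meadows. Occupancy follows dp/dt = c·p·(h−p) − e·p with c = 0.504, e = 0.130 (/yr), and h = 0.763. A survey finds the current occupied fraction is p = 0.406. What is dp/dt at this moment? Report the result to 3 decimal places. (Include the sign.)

0.020

Colonization term: c·p·(h−p) = 0.504×0.406×0.3570 = 0.07305.
Extinction term: e·p = 0.05278.
dp/dt = 0.07305 − 0.05278 = 0.02027.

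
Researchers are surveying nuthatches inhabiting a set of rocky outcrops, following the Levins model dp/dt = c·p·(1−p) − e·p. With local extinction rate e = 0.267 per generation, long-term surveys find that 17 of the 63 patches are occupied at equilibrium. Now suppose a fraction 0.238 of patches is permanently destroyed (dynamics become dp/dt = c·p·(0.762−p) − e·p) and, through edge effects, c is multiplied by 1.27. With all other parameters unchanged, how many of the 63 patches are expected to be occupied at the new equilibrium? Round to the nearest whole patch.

Observed p* = 17/63 = 0.26984.
Balance c(1−p*) = e gives c = e/(1 − 0.26984) = 0.267/0.73016 = 0.36567.
New p* = 0.762 − e/c = 0.762 − 0.26700/0.46440 = 0.18706.
Expected occupied = 63 × 0.18706 = 11.78 ≈ 12.

12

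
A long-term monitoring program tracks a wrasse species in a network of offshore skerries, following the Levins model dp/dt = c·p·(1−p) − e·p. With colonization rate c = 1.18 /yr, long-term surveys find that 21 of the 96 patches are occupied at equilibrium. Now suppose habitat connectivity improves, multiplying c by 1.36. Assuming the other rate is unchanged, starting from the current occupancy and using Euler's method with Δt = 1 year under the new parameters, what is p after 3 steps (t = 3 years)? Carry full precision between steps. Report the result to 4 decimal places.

0.3947

Observed p* = 21/96 = 0.21875.
Balance c(1−p*) = e gives e = 1.18×(1 − 0.21875) = 0.92188.
Starting from p₀ = 0.21875; update p ← p + (dp/dt)·Δt with the new parameters.
  1  |  dp/dt·Δt = +0.072598  |  p_1 = 0.291348
  2  |  dp/dt·Δt = +0.062748  |  p_2 = 0.354095
  3  |  dp/dt·Δt = +0.040605  |  p_3 = 0.394700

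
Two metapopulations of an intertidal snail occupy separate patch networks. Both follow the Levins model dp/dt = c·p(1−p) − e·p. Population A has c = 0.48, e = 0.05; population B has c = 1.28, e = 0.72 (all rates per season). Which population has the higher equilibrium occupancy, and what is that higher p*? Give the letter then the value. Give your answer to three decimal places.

A: p*_A = 1 − 0.05/0.48 = 0.8958.
B: p*_B = 1 − 0.72/1.28 = 0.4375.
A is higher at 0.8958.

A, 0.896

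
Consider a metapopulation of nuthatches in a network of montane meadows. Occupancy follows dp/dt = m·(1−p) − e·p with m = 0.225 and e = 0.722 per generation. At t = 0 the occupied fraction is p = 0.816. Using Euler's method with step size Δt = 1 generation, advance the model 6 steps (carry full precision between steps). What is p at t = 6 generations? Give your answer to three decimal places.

0.238

Update rule: p ← p + [m·(1−p) − e·p]·Δt with Δt = 1.
  1  |  dp/dt·Δt = -0.547752  |  p_1 = 0.268248
  2  |  dp/dt·Δt = -0.029031  |  p_2 = 0.239217
  3  |  dp/dt·Δt = -0.001539  |  p_3 = 0.237679
  4  |  dp/dt·Δt = -0.000082  |  p_4 = 0.237597
  5  |  dp/dt·Δt = -0.000004  |  p_5 = 0.237593
  6  |  dp/dt·Δt = -0.000000  |  p_6 = 0.237592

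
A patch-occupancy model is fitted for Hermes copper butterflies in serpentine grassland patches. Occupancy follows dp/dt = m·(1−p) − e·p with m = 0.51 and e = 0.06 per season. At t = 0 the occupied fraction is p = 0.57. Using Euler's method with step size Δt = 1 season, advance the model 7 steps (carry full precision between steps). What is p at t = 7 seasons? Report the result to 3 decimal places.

0.894

Update rule: p ← p + [m·(1−p) − e·p]·Δt with Δt = 1.
  1  |  dp/dt·Δt = +0.185100  |  p_1 = 0.755100
  2  |  dp/dt·Δt = +0.079593  |  p_2 = 0.834693
  3  |  dp/dt·Δt = +0.034225  |  p_3 = 0.868918
  4  |  dp/dt·Δt = +0.014717  |  p_4 = 0.883635
  5  |  dp/dt·Δt = +0.006328  |  p_5 = 0.889963
  6  |  dp/dt·Δt = +0.002721  |  p_6 = 0.892684
  7  |  dp/dt·Δt = +0.001170  |  p_7 = 0.893854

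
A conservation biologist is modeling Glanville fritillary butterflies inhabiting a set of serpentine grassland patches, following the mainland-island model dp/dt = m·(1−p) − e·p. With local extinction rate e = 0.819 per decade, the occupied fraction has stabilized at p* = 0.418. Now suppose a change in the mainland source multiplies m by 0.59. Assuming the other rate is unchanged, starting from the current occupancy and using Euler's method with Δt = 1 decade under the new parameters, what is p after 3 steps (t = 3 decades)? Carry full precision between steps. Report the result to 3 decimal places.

Balance m(1−p*) = e·p* gives m = e·p*/(1−p*) = 0.819×0.41800/0.58200 = 0.58822.
Starting from p₀ = 0.41800; update p ← p + (dp/dt)·Δt with the new parameters.
t = 1: p = 0.41800 + (-0.14036) = 0.27764
t = 2: p = 0.27764 + (+0.02331) = 0.30095
t = 3: p = 0.30095 + (-0.00387) = 0.29708

0.297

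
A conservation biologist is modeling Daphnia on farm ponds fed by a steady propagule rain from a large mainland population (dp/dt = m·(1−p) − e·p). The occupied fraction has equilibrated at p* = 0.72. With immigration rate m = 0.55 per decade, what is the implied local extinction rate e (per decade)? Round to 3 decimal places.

0.214

At equilibrium m(1−p*) = e·p*, so e = m(1−p*)/p*.
e = 0.55 × 0.2800 / 0.72 = 0.2139.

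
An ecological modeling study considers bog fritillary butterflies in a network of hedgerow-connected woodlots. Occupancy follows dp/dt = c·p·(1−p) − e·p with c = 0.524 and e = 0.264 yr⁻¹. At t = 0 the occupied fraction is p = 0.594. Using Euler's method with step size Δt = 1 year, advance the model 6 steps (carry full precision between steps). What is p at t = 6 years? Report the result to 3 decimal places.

0.509

Update rule: p ← p + [c·p·(1−p) − e·p]·Δt with Δt = 1.
p: 0.59400 → 0.56355  (Δp = -0.03045)
p: 0.56355 → 0.54366  (Δp = -0.01989)
p: 0.54366 → 0.53013  (Δp = -0.01352)
p: 0.53013 → 0.52070  (Δp = -0.00943)
p: 0.52070 → 0.51401  (Δp = -0.00669)
p: 0.51401 → 0.50921  (Δp = -0.00480)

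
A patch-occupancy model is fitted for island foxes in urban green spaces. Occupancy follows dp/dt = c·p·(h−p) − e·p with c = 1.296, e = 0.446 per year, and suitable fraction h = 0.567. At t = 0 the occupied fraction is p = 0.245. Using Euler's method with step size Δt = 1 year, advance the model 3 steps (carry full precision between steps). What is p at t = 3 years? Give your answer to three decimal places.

0.230

Update rule: p ← p + [c·p·(h−p) − e·p]·Δt with Δt = 1.
step 1: Δp = -0.00703, p = 0.23797
step 2: Δp = -0.00466, p = 0.23331
step 3: Δp = -0.00316, p = 0.23015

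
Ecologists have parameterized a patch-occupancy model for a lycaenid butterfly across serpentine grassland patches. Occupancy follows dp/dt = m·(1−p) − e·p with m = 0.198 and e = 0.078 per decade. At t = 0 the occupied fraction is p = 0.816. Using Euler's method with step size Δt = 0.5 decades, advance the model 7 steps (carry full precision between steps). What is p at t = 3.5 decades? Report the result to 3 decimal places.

Update rule: p ← p + [m·(1−p) − e·p]·Δt with Δt = 0.5.
p: 0.81600 → 0.80239  (Δp = -0.01361)
p: 0.80239 → 0.79066  (Δp = -0.01173)
p: 0.79066 → 0.78055  (Δp = -0.01011)
p: 0.78055 → 0.77183  (Δp = -0.00872)
p: 0.77183 → 0.76432  (Δp = -0.00751)
p: 0.76432 → 0.75785  (Δp = -0.00648)
p: 0.75785 → 0.75226  (Δp = -0.00558)

0.752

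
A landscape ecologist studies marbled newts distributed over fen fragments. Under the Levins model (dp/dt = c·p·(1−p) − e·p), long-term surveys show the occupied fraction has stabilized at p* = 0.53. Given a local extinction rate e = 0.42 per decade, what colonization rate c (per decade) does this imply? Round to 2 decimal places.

At equilibrium c(1−p*) = e, so c = e/(1−p*).
c = 0.42/(1 − 0.53) = 0.42/0.4700 = 0.8936.

0.89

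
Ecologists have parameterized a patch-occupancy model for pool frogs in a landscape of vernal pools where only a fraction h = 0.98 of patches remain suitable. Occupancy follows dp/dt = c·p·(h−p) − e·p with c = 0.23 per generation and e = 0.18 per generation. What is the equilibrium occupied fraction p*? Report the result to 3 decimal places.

0.197

Setting dp/dt = 0 and dividing by p* gives c·(h−p*) = e.
So p* = h − e/c = 0.98 − 0.18/0.23 = 0.98 − 0.7826 = 0.1974.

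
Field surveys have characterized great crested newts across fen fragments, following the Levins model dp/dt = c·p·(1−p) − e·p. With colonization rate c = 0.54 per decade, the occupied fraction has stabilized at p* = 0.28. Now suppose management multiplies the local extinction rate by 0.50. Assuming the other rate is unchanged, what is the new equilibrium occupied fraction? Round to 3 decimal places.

Balance c(1−p*) = e gives e = 0.54×(1 − 0.28000) = 0.38880.
New p* = 1 − e/c = 1 − 0.19440/0.54000 = 0.64000.

0.640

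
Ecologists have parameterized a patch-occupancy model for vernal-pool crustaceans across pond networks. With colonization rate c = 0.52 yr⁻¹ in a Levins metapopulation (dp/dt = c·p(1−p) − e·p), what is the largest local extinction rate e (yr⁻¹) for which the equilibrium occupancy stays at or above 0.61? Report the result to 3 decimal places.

1 − e/c ≥ 0.61 ⇒ e ≤ c(1 − 0.61) = 0.52 × 0.3900.
e_max = 0.2028.

0.203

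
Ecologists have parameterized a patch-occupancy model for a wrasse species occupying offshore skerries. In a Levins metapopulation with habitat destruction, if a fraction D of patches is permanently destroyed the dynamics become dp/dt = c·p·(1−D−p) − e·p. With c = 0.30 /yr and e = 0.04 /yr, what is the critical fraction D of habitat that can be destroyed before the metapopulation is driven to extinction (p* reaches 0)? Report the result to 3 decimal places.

0.867

The nontrivial equilibrium is p* = (1−D) − e/c; extinction occurs when this hits zero.
So D_crit = 1 − e/c = 1 − 0.04/0.30 = 1 − 0.1333 = 0.8667.
This equals the undisturbed p*, a classic result of Lande's extension.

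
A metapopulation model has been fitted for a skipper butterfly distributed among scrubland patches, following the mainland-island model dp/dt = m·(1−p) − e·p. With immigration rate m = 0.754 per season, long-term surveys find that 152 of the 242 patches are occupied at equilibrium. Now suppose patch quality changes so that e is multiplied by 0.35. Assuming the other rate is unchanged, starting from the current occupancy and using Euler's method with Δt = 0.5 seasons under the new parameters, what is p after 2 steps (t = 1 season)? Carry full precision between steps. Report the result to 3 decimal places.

0.769

Observed p* = 152/242 = 0.62810.
Balance m(1−p*) = e·p* gives e = m(1−p*)/p* = 0.754×0.37190/0.62810 = 0.44645.
Starting from p₀ = 0.62810; update p ← p + (dp/dt)·Δt with the new parameters.
p: 0.62810 → 0.71923  (Δp = +0.09113)
p: 0.71923 → 0.76889  (Δp = +0.04966)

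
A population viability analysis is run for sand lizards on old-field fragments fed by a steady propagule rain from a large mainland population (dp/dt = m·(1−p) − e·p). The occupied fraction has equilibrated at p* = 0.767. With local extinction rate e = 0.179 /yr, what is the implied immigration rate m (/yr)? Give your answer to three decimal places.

0.589

At equilibrium m(1−p*) = e·p*, so m = e·p*/(1−p*).
m = 0.179 × 0.767 / 0.2330 = 0.1373/0.2330 = 0.5892.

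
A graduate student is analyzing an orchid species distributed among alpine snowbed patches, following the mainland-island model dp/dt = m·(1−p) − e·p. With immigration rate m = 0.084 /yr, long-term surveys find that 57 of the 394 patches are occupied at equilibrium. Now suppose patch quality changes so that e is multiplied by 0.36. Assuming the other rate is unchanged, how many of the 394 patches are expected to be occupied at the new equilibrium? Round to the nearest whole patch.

126

Observed p* = 57/394 = 0.14467.
Balance m(1−p*) = e·p* gives e = m(1−p*)/p* = 0.084×0.85533/0.14467 = 0.49663.
New p* = m/(m+e) = 0.08400/(0.08400+0.17879) = 0.31965.
Expected occupied = 394 × 0.31965 = 125.94 ≈ 126.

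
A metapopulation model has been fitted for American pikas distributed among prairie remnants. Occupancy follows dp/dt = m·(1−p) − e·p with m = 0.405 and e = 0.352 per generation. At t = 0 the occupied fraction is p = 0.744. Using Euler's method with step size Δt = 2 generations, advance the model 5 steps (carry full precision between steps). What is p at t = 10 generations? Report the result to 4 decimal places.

0.5275

Update rule: p ← p + [m·(1−p) − e·p]·Δt with Δt = 2.
t = 2: p = 0.74400 + (-0.31642) = 0.42758
t = 4: p = 0.42758 + (+0.16264) = 0.59022
t = 6: p = 0.59022 + (-0.08360) = 0.50663
t = 8: p = 0.50663 + (+0.04297) = 0.54959
t = 10: p = 0.54959 + (-0.02209) = 0.52751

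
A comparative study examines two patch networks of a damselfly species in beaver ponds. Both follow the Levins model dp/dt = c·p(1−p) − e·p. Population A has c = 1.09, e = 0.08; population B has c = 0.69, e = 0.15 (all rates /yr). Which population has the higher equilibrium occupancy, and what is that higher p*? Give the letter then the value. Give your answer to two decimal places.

A: p*_A = 1 − 0.08/1.09 = 0.9266.
B: p*_B = 1 − 0.15/0.69 = 0.7826.
A is higher at 0.9266.

A, 0.93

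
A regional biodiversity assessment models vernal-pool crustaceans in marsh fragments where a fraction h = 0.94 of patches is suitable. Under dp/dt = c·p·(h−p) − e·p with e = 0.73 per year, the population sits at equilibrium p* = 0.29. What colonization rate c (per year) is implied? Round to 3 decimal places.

1.123

At equilibrium c(h−p*) = e, so c = e/(h−p*).
c = 0.73/(0.94 − 0.29) = 0.73/0.6500 = 1.1231.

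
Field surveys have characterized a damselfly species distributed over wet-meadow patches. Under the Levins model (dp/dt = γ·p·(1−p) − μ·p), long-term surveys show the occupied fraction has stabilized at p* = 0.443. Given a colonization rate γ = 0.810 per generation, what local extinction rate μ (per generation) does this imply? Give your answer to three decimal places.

0.451

At equilibrium γ(1−p*) = μ.
μ = 0.810 × (1 − 0.443) = 0.810 × 0.5570 = 0.4512.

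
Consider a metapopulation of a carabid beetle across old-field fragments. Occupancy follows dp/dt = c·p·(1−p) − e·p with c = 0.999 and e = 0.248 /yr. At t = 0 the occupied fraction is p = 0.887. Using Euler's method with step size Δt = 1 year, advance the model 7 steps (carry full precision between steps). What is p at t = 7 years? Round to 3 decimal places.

Update rule: p ← p + [c·p·(1−p) − e·p]·Δt with Δt = 1.
step 1: Δp = -0.11985, p = 0.76715
step 2: Δp = -0.01180, p = 0.75535
step 3: Δp = -0.00272, p = 0.75263
step 4: Δp = -0.00066, p = 0.75197
step 5: Δp = -0.00016, p = 0.75181
step 6: Δp = -0.00004, p = 0.75177
step 7: Δp = -0.00001, p = 0.75176

0.752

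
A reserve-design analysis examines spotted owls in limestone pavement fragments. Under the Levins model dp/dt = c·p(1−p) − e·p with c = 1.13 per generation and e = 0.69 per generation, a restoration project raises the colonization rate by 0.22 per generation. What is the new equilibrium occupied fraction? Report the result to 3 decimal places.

Before: p* = 1 − 0.69/1.13 = 0.3894.
After the change, c = 1.35, e = 0.69, so p* = 1 − 0.69/1.35 = 0.4889.

0.489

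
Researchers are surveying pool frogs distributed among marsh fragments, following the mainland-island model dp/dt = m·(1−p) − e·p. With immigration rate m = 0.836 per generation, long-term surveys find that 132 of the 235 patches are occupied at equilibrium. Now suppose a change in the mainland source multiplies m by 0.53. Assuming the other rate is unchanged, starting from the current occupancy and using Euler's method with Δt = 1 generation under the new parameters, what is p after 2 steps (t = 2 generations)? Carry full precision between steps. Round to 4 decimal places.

0.4059

Observed p* = 132/235 = 0.56170.
Balance m(1−p*) = e·p* gives e = m(1−p*)/p* = 0.836×0.43830/0.56170 = 0.65233.
Starting from p₀ = 0.56170; update p ← p + (dp/dt)·Δt with the new parameters.
p: 0.56170 → 0.38949  (Δp = -0.17222)
p: 0.38949 → 0.40592  (Δp = +0.01643)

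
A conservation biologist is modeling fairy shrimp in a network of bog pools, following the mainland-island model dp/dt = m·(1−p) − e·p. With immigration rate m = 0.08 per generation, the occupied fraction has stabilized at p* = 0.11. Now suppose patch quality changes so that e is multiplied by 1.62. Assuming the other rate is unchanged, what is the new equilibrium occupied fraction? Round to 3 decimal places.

0.071

Balance m(1−p*) = e·p* gives e = m(1−p*)/p* = 0.08×0.89000/0.11000 = 0.64727.
New p* = m/(m+e) = 0.08000/(0.08000+1.04858) = 0.07089.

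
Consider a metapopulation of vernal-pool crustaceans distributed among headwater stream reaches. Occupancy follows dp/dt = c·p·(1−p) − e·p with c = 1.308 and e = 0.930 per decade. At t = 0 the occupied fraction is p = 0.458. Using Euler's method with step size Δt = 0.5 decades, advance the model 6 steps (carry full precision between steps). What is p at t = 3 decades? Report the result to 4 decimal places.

Update rule: p ← p + [c·p·(1−p) − e·p]·Δt with Δt = 0.5.
step 1: Δp = -0.05062, p = 0.40738
step 2: Δp = -0.03154, p = 0.37584
step 3: Δp = -0.02135, p = 0.35449
step 4: Δp = -0.01518, p = 0.33930
step 5: Δp = -0.01116, p = 0.32814
step 6: Δp = -0.00840, p = 0.31974

0.3197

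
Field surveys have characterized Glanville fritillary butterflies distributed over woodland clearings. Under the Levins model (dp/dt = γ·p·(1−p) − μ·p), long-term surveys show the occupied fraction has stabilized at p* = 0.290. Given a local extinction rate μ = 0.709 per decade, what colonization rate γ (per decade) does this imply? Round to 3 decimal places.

At equilibrium γ(1−p*) = μ, so γ = μ/(1−p*).
γ = 0.709/(1 − 0.290) = 0.709/0.7100 = 0.9986.

0.999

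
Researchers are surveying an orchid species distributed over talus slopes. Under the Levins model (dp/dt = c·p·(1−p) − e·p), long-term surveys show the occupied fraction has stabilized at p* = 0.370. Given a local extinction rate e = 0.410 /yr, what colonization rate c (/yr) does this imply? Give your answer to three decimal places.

0.651

At equilibrium c(1−p*) = e, so c = e/(1−p*).
c = 0.410/(1 − 0.370) = 0.410/0.6300 = 0.6508.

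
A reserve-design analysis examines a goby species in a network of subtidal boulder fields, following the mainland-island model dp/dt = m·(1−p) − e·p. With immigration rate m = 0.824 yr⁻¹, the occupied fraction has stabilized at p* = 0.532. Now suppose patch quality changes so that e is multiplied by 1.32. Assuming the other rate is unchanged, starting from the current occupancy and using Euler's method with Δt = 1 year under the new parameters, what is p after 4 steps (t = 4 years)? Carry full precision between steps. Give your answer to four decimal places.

0.4885

Balance m(1−p*) = e·p* gives e = m(1−p*)/p* = 0.824×0.46800/0.53200 = 0.72487.
Starting from p₀ = 0.53200; update p ← p + (dp/dt)·Δt with the new parameters.
  1  |  dp/dt·Δt = -0.123402  |  p_1 = 0.408598
  2  |  dp/dt·Δt = +0.096356  |  p_2 = 0.504954
  3  |  dp/dt·Δt = -0.075238  |  p_3 = 0.429716
  4  |  dp/dt·Δt = +0.058748  |  p_4 = 0.488464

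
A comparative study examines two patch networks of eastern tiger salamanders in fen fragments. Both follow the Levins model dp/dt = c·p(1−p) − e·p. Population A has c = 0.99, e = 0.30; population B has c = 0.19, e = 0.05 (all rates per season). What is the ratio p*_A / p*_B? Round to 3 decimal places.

0.946

A: p*_A = 1 − 0.30/0.99 = 0.6970.
B: p*_B = 1 − 0.05/0.19 = 0.7368.
p*_A / p*_B = 0.6970/0.7368 = 0.9459.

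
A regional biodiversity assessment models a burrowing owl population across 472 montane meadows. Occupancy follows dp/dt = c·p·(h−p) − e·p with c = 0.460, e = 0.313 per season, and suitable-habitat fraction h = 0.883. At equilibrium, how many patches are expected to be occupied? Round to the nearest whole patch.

p* = h − e/c = 0.883 − 0.6804 = 0.2026.
Expected occupied patches = N × p* = 472 × 0.2026 = 95.61 ≈ 96.

96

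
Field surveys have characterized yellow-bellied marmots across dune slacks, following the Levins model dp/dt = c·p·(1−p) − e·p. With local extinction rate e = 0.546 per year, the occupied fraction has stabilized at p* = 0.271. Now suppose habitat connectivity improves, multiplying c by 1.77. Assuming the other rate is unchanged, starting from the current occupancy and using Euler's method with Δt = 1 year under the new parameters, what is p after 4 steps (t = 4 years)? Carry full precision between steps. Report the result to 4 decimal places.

0.5788

Balance c(1−p*) = e gives c = e/(1 − 0.27100) = 0.546/0.72900 = 0.74897.
Starting from p₀ = 0.27100; update p ← p + (dp/dt)·Δt with the new parameters.
  1  |  dp/dt·Δt = +0.113934  |  p_1 = 0.384934
  2  |  dp/dt·Δt = +0.103694  |  p_2 = 0.488627
  3  |  dp/dt·Δt = +0.064458  |  p_3 = 0.553085
  4  |  dp/dt·Δt = +0.025699  |  p_4 = 0.578785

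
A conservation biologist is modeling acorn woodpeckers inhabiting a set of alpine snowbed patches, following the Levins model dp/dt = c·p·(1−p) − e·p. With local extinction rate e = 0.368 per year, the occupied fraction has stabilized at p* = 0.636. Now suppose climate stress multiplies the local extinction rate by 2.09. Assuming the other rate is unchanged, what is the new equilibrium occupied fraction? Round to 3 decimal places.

Balance c(1−p*) = e gives c = e/(1 − 0.63600) = 0.368/0.36400 = 1.01099.
New p* = 1 − e/c = 1 − 0.76912/1.01099 = 0.23924.

0.239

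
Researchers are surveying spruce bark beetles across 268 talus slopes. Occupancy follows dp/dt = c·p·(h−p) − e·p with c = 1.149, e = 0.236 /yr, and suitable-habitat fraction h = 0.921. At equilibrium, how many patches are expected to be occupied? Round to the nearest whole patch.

p* = h − e/c = 0.921 − 0.2054 = 0.7156.
Expected occupied patches = N × p* = 268 × 0.7156 = 191.78 ≈ 192.

192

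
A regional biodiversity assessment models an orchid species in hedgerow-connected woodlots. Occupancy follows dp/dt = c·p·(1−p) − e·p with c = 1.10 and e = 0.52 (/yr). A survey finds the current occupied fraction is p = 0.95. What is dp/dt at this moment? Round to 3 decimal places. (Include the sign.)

-0.442

Colonization term: c·p·(1−p) = 1.10×0.95×0.0500 = 0.05225.
Extinction term: e·p = 0.49400.
dp/dt = 0.05225 − 0.49400 = -0.44175.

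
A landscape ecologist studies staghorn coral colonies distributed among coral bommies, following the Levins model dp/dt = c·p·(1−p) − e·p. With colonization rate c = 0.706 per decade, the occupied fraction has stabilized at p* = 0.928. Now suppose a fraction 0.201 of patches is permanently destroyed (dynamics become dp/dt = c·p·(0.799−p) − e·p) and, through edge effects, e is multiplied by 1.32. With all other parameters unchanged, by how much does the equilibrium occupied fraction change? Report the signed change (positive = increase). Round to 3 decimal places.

Balance c(1−p*) = e gives e = 0.706×(1 − 0.92800) = 0.05083.
New p* = 0.799 − e/c = 0.799 − 0.06710/0.70600 = 0.70396.
Δp* = 0.70396 − 0.92800 = -0.22404.

-0.224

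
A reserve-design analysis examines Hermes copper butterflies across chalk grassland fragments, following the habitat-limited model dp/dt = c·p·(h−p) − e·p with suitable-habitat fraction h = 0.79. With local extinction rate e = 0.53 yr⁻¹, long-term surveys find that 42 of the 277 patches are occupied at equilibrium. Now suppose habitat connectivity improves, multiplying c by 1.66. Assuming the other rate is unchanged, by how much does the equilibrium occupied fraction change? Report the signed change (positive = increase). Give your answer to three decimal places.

Observed p* = 42/277 = 0.15162.
Balance c(h−p*) = e gives c = e/(0.79 − 0.15162) = 0.53/0.63838 = 0.83023.
New p* = 0.79 − e/c = 0.79 − 0.53000/1.37818 = 0.40543.
Δp* = 0.40543 − 0.15162 = +0.25381.

0.254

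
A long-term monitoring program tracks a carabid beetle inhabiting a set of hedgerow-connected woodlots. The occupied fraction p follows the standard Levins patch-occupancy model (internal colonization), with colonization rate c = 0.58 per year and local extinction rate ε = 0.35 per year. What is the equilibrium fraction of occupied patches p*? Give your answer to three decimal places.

0.397

At equilibrium, colonization balances extinction: c·p*·(1−p*) = ε·p*.
So p* = 1 − ε/c = 1 − 0.35/0.58 = 1 − 0.6034 = 0.3966.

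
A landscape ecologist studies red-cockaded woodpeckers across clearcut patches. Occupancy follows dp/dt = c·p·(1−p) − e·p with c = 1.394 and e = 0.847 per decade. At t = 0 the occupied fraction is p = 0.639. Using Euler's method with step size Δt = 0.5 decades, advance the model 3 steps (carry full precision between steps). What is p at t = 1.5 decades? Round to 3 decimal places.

Update rule: p ← p + [c·p·(1−p) − e·p]·Δt with Δt = 0.5.
  1  |  dp/dt·Δt = -0.109833  |  p_1 = 0.529167
  2  |  dp/dt·Δt = -0.050445  |  p_2 = 0.478722
  3  |  dp/dt·Δt = -0.028804  |  p_3 = 0.449917

0.450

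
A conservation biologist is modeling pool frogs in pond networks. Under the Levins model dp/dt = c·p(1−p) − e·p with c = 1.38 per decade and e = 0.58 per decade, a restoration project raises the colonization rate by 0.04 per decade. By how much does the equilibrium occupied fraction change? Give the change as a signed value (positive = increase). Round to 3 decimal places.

Before: p* = 1 − 0.58/1.38 = 0.5797.
After the change, c = 1.42, e = 0.58, so p* = 1 − 0.58/1.42 = 0.5915.
Δp* = 0.5915 − 0.5797 = +0.0118.

0.012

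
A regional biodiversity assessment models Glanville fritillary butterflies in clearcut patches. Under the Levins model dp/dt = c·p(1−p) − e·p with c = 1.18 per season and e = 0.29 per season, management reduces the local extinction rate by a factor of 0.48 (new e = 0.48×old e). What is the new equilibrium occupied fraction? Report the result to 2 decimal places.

0.88

Before: p* = 1 − 0.29/1.18 = 0.7542.
After the change, c = 1.18, e = 0.1392, so p* = 1 − 0.1392/1.18 = 0.8820.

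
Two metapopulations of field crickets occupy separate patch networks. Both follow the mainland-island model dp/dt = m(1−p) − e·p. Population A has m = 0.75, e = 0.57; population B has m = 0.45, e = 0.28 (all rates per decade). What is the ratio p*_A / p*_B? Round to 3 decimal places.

A: p*_A = m/(m+e) = 0.75/1.3200 = 0.5682.
B: p*_B = 0.45/0.7300 = 0.6164.
p*_A / p*_B = 0.5682/0.6164 = 0.9217.

0.922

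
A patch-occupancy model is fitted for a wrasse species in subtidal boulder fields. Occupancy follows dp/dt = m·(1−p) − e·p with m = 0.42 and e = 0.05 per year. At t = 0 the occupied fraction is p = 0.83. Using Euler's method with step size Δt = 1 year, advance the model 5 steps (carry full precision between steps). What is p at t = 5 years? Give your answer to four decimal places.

Update rule: p ← p + [m·(1−p) − e·p]·Δt with Δt = 1.
  1  |  dp/dt·Δt = +0.029900  |  p_1 = 0.859900
  2  |  dp/dt·Δt = +0.015847  |  p_2 = 0.875747
  3  |  dp/dt·Δt = +0.008399  |  p_3 = 0.884146
  4  |  dp/dt·Δt = +0.004451  |  p_4 = 0.888597
  5  |  dp/dt·Δt = +0.002359  |  p_5 = 0.890957

0.8910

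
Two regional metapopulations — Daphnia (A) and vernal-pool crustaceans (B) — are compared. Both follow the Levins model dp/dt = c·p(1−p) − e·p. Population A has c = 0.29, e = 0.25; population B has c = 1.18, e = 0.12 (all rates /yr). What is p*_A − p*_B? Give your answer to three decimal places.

-0.760

A: p*_A = 1 − 0.25/0.29 = 0.1379.
B: p*_B = 1 − 0.12/1.18 = 0.8983.
p*_A − p*_B = 0.1379 − 0.8983 = -0.7604.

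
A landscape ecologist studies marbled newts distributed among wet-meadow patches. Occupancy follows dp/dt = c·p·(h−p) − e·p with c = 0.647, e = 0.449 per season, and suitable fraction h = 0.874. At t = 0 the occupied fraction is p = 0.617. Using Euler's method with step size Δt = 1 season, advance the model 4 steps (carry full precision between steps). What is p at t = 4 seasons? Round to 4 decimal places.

Update rule: p ← p + [c·p·(h−p) − e·p]·Δt with Δt = 1.
p: 0.61700 → 0.44256  (Δp = -0.17444)
p: 0.44256 → 0.36739  (Δp = -0.07517)
p: 0.36739 → 0.32285  (Δp = -0.04454)
p: 0.32285 → 0.29302  (Δp = -0.02983)

0.2930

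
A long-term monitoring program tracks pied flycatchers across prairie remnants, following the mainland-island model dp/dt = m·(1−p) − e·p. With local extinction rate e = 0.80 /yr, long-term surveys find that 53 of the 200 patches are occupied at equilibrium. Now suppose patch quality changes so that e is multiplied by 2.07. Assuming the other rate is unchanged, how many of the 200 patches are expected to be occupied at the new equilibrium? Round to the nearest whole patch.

Observed p* = 53/200 = 0.26500.
Balance m(1−p*) = e·p* gives m = e·p*/(1−p*) = 0.80×0.26500/0.73500 = 0.28844.
New p* = m/(m+e) = 0.28844/(0.28844+1.65600) = 0.14834.
Expected occupied = 200 × 0.14834 = 29.67 ≈ 30.

30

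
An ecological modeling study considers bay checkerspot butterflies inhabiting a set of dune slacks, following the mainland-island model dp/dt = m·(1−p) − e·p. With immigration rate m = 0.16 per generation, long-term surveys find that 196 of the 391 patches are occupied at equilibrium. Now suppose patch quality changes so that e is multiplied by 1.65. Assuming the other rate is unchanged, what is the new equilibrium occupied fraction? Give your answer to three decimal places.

0.379

Observed p* = 196/391 = 0.50128.
Balance m(1−p*) = e·p* gives e = m(1−p*)/p* = 0.16×0.49872/0.50128 = 0.15918.
New p* = m/(m+e) = 0.16000/(0.16000+0.26265) = 0.37856.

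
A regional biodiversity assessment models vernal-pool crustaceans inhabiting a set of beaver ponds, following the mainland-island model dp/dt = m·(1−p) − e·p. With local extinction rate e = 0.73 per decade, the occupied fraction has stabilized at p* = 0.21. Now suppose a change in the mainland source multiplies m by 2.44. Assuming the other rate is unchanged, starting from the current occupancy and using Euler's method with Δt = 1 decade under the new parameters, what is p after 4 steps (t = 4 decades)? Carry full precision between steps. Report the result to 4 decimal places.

Balance m(1−p*) = e·p* gives m = e·p*/(1−p*) = 0.73×0.21000/0.79000 = 0.19405.
Starting from p₀ = 0.21000; update p ← p + (dp/dt)·Δt with the new parameters.
p: 0.21000 → 0.43075  (Δp = +0.22075)
p: 0.43075 → 0.38583  (Δp = -0.04492)
p: 0.38583 → 0.39497  (Δp = +0.00914)
p: 0.39497 → 0.39311  (Δp = -0.00186)

0.3931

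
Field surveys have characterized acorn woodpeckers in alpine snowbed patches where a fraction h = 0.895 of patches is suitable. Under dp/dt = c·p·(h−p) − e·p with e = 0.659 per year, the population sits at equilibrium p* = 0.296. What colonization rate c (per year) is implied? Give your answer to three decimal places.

1.100

At equilibrium c(h−p*) = e, so c = e/(h−p*).
c = 0.659/(0.895 − 0.296) = 0.659/0.5990 = 1.1002.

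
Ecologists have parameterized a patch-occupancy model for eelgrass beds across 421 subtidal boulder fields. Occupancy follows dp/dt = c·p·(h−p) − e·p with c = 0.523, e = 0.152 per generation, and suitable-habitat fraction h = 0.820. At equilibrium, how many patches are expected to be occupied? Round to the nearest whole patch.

223

p* = h − e/c = 0.820 − 0.2906 = 0.5294.
Expected occupied patches = N × p* = 421 × 0.5294 = 222.86 ≈ 223.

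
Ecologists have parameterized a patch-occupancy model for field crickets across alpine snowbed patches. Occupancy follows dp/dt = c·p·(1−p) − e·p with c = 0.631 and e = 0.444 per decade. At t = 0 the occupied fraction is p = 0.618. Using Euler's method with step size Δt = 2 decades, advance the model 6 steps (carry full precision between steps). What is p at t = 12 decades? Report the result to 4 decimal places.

Update rule: p ← p + [c·p·(1−p) − e·p]·Δt with Δt = 2.
p: 0.61800 → 0.36714  (Δp = -0.25086)
p: 0.36714 → 0.33434  (Δp = -0.03280)
p: 0.33434 → 0.31832  (Δp = -0.01603)
p: 0.31832 → 0.30949  (Δp = -0.00882)
p: 0.30949 → 0.30436  (Δp = -0.00513)
p: 0.30436 → 0.30129  (Δp = -0.00308)

0.3013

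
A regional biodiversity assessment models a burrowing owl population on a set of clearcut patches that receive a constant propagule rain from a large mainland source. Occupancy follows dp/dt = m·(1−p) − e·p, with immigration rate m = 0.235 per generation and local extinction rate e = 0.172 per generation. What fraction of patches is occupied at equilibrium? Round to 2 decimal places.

At equilibrium the propagule rain into empty patches balances local extinction: m(1−p*) = e·p*.
p* = m/(m+e) = 0.235/(0.235+0.172) = 0.235/0.4070 = 0.5774.

0.58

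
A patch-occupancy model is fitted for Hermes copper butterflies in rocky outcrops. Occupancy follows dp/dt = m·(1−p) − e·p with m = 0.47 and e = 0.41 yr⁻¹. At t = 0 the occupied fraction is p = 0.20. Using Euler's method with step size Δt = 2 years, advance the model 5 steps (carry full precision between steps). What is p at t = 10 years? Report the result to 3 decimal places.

0.619

Update rule: p ← p + [m·(1−p) − e·p]·Δt with Δt = 2.
  1  |  dp/dt·Δt = +0.588000  |  p_1 = 0.788000
  2  |  dp/dt·Δt = -0.446880  |  p_2 = 0.341120
  3  |  dp/dt·Δt = +0.339629  |  p_3 = 0.680749
  4  |  dp/dt·Δt = -0.258118  |  p_4 = 0.422631
  5  |  dp/dt·Δt = +0.196170  |  p_5 = 0.618801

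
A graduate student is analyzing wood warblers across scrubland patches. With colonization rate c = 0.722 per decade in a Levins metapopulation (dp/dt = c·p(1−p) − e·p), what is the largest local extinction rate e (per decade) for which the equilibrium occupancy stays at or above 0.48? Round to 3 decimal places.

1 − e/c ≥ 0.48 ⇒ e ≤ c(1 − 0.48) = 0.722 × 0.5200.
e_max = 0.3754.

0.375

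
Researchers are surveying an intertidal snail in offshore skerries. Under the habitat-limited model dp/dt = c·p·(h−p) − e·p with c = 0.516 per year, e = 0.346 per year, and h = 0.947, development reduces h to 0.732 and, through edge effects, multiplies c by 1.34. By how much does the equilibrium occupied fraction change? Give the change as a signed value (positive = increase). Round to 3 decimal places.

Before: p* = h − e/c = 0.947 − 0.346/0.516 = 0.947 − 0.6705 = 0.2765.
After: c = 0.69144, e = 0.346, h = 0.732; p* = 0.732 − 0.346/0.69144 = 0.2316.
Δp* = 0.2316 − 0.2765 = -0.0449.

-0.045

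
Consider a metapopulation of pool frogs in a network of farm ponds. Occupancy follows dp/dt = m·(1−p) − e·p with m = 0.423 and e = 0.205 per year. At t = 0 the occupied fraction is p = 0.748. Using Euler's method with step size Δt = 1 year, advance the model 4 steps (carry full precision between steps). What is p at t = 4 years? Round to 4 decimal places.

0.6750

Update rule: p ← p + [m·(1−p) − e·p]·Δt with Δt = 1.
t = 1: p = 0.74800 + (-0.04674) = 0.70126
t = 2: p = 0.70126 + (-0.01739) = 0.68387
t = 3: p = 0.68387 + (-0.00647) = 0.67740
t = 4: p = 0.67740 + (-0.00241) = 0.67499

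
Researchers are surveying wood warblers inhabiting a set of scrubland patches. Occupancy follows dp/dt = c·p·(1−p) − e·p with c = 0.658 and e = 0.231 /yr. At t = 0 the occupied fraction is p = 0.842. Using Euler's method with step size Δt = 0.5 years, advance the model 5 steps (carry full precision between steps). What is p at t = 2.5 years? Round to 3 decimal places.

0.694

Update rule: p ← p + [c·p·(1−p) − e·p]·Δt with Δt = 0.5.
  1  |  dp/dt·Δt = -0.053482  |  p_1 = 0.788518
  2  |  dp/dt·Δt = -0.036211  |  p_2 = 0.752307
  3  |  dp/dt·Δt = -0.025585  |  p_3 = 0.726722
  4  |  dp/dt·Δt = -0.018598  |  p_4 = 0.708124
  5  |  dp/dt·Δt = -0.013789  |  p_5 = 0.694335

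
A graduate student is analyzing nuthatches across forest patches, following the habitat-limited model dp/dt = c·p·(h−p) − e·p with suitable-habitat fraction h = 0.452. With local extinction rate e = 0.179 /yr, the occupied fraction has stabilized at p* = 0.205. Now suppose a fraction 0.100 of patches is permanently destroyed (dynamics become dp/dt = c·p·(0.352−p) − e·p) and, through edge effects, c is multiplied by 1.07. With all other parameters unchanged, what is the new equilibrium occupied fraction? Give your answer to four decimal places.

0.1212

Balance c(h−p*) = e gives c = e/(0.452 − 0.20500) = 0.179/0.24700 = 0.72470.
New p* = 0.352 − e/c = 0.352 − 0.17900/0.77543 = 0.12116.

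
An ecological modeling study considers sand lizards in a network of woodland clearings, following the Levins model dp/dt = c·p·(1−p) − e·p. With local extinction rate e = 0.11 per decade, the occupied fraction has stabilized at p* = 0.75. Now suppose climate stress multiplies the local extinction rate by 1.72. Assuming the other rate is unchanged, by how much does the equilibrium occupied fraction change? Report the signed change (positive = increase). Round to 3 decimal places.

-0.180

Balance c(1−p*) = e gives c = e/(1 − 0.75000) = 0.11/0.25000 = 0.44000.
New p* = 1 − e/c = 1 − 0.18920/0.44000 = 0.57000.
Δp* = 0.57000 − 0.75000 = -0.18000.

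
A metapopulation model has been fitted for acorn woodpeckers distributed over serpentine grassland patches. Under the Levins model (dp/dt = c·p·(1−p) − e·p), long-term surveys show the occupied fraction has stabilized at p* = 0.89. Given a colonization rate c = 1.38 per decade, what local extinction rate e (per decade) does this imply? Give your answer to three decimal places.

0.152

At equilibrium c(1−p*) = e.
e = 1.38 × (1 − 0.89) = 1.38 × 0.1100 = 0.1518.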